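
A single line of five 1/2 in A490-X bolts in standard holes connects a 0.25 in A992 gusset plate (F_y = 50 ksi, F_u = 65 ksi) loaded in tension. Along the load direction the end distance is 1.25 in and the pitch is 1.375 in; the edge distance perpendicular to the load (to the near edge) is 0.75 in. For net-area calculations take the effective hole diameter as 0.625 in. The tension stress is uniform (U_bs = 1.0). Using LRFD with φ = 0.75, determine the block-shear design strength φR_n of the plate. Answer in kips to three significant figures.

Shear plane L_v = 1.25 + 4·1.375 = 6.75 in; A_gv = 6.75 × 0.25 = 1.688 in².
A_nv = (6.75 − 4.5·0.625) × 0.25 = 0.9844 in².
A_nt = (0.75 − 0.5·0.625) × 0.25 = 0.1094 in².
0.6 F_u A_nv = 38.39 kips; 0.6 F_y A_gv = 50.62 kips → shear rupture governs the shear term.
R_n = 38.39 + 1.0 × 65 × 0.1094 = 45.5 kips.
Design strength φR_n = 0.75 × 45.5 = 34.1 kips.

34.1 kips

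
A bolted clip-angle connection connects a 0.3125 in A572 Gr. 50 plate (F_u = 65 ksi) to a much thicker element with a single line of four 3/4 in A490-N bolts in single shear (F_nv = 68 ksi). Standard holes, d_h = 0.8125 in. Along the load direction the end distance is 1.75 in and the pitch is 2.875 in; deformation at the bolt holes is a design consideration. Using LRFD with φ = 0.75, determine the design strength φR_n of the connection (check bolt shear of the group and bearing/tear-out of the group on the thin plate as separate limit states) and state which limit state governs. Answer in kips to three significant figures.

90.1 kips (bolt shear governs)

Bolt shear: A_b = π·0.75²/4 = 0.4418 in²; R_n = 68 × 0.4418 × 4 × 1 = 120.2 kips → 0.75 × 120.2 = 90.1 kips.
Bearing (1.2 l_c t F_u ≤ 2.4 d t F_u): upper limit = 2.4·0.75·0.3125·65 = 36.56 kips.
  Edge l_c = 1.75 − 0.8125/2 = 1.344 → r_n = 32.75 kips; interior l_c = 2.875 − 0.8125 = 2.062 → r_n = 36.56 kips.
  R_n,bearing = 1·32.75 + 3·36.56 = 142.4 kips → 0.75 × 142.4 = 107 kips.
Bolt shear governs: 90.1 kips.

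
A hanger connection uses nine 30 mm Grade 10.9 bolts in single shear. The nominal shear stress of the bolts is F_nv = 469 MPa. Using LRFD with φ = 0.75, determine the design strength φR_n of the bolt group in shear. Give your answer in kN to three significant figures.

A_b = π × 30² / 4 = 706.9 mm².
R_n = F_nv · A_b · n · n_s = 469 × 706.9 × 9 × 1 / 1000 = 2984 kN.
Design strength φR_n = 0.75 × 2984 = 2240 kN.

2240 kN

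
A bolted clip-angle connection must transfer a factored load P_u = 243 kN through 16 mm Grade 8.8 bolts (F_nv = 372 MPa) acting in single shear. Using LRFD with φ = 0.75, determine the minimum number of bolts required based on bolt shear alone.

A_b = π·16²/4 = 201.1 mm².
Per-bolt design strength φR_n = 0.75 × 372 × 201.1 × 1 / 1000 = 56.1 kN.
n ≥ 243 / 56.1 = 4.332 → use 5 bolts.

5 bolts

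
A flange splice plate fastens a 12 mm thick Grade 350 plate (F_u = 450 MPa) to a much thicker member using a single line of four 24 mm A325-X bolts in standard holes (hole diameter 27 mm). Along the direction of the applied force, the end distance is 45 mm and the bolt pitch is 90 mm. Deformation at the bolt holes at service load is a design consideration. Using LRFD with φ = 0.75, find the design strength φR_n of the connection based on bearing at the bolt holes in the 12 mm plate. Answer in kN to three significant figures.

853 kN

Per bolt r_n = 1.2 l_c t F_u ≤ 2.4 d t F_u; upper limit = 2.4 × 24 × 12 × 450 / 1000 = 311 kN.
Edge bolt: l_c = 45 − 27/2 = 31.5 mm → 1.2 × 31.5 × 12 × 450 / 1000 = 204.1 → r_n = 204.1 kN.
Interior bolts: l_c = 90 − 27 = 63 mm → 1.2 × 63 × 12 × 450 / 1000 = 408.2 → r_n = 311 kN.
R_n = 1 × 204.1 + 3 × 311 = 1137 kN.
Design strength φR_n = 0.75 × 1137 = 853 kN.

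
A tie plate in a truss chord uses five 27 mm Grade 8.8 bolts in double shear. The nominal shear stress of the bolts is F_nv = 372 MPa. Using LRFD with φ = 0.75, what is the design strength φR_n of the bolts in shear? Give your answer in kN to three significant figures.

A_b = π × 27² / 4 = 572.6 mm².
R_n = F_nv · A_b · n · n_s = 372 × 572.6 × 5 × 2 / 1000 = 2130 kN.
Design strength φR_n = 0.75 × 2130 = 1600 kN.

1600 kN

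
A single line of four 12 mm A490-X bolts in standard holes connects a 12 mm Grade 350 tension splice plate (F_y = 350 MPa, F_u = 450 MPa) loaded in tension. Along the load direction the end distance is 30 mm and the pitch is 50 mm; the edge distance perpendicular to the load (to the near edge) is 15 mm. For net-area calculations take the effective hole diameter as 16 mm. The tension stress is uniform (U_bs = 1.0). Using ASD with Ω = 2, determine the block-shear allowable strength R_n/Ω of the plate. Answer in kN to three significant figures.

Shear plane L_v = 30 + 3·50 = 180 mm; A_gv = 180 × 12 = 2160 mm².
A_nv = (180 − 3.5·16) × 12 = 1488 mm².
A_nt = (15 − 0.5·16) × 12 = 84 mm².
0.6 F_u A_nv = 401.8 kN; 0.6 F_y A_gv = 453.6 kN → shear rupture governs the shear term.
R_n = 401.8 + 1.0 × 450 × 84 / 1000 = 439.6 kN.
Allowable strength R_n/Ω = 439.6 / 2 = 220 kN.

220 kN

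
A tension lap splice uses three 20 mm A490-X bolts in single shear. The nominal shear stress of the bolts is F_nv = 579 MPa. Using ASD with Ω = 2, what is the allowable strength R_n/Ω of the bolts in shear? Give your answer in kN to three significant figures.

A_b = π × 20² / 4 = 314.2 mm².
R_n = F_nv · A_b · n · n_s = 579 × 314.2 × 3 × 1 / 1000 = 545.7 kN.
Allowable strength R_n/Ω = 545.7 / 2 = 273 kN.

273 kN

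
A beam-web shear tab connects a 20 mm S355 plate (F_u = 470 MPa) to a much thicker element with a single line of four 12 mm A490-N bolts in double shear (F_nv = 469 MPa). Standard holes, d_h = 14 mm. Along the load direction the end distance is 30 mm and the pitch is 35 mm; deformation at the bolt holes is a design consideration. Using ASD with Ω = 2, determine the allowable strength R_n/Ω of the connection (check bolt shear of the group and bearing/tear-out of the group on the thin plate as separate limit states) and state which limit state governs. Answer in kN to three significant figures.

212 kN (bolt shear governs)

Bolt shear: A_b = π·12²/4 = 113.1 mm²; R_n = 469 × 113.1 × 4 × 2 / 1000 = 424.3 kN → 424.3 / 2 = 212 kN.
Bearing (1.2 l_c t F_u ≤ 2.4 d t F_u): upper limit = 2.4·12·20·470 / 1000 = 270.7 kN.
  Edge l_c = 30 − 14/2 = 23 → r_n = 259.4 kN; interior l_c = 35 − 14 = 21 → r_n = 236.9 kN.
  R_n,bearing = 1·259.4 + 3·236.9 = 970.1 kN → 970.1 / 2 = 485 kN.
Bolt shear governs: 212 kN.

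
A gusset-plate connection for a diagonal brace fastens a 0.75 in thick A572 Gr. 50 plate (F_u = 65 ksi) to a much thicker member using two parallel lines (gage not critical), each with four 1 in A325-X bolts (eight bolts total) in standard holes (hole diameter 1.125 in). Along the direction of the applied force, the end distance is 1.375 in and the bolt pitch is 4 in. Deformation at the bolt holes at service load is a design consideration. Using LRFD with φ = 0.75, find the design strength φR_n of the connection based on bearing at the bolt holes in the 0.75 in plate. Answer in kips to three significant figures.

Per bolt r_n = 1.2 l_c t F_u ≤ 2.4 d t F_u; upper limit = 2.4 × 1 × 0.75 × 65 = 117 kips.
Edge bolt: l_c = 1.375 − 1.125/2 = 0.8125 in → 1.2 × 0.8125 × 0.75 × 65 = 47.53 → r_n = 47.53 kips.
Interior bolts: l_c = 4 − 1.125 = 2.875 in → 1.2 × 2.875 × 0.75 × 65 = 168.2 → r_n = 117 kips.
R_n = 2 × 47.53 + 6 × 117 = 797.1 kips.
Design strength φR_n = 0.75 × 797.1 = 598 kips.

598 kips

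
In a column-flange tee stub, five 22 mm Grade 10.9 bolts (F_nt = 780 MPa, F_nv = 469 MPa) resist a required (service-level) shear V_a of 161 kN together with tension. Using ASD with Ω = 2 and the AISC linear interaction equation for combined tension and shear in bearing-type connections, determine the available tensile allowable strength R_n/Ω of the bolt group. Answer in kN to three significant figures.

696 kN

A_b = π·22²/4 = 380.1 mm²; f_rv = 161 × 1000 / (5 × 380.1) = 84.71 MPa.
F'_nt = 1.3 F_nt − (Ω F_nt / F_nv) f_rv = 1.3·780 − (2·780/469)·84.71 = 732.2 MPa, capped at F_nt → F'_nt = 732.2 MPa.
R_n = F'_nt · A_b · n = 732.2 × 380.1 × 5 / 1000 = 1392 kN.
Allowable strength R_n/Ω = 1392 / 2 = 696 kN.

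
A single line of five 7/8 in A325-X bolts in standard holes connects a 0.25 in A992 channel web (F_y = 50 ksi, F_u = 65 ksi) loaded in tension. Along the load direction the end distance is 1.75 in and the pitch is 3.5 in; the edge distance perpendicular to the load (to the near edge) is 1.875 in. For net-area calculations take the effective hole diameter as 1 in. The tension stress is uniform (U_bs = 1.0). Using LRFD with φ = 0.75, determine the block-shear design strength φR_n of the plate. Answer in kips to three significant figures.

99 kips

Shear plane L_v = 1.75 + 4·3.5 = 15.75 in; A_gv = 15.75 × 0.25 = 3.938 in².
A_nv = (15.75 − 4.5·1) × 0.25 = 2.812 in².
A_nt = (1.875 − 0.5·1) × 0.25 = 0.3438 in².
0.6 F_u A_nv = 109.7 kips; 0.6 F_y A_gv = 118.1 kips → shear rupture governs the shear term.
R_n = 109.7 + 1.0 × 65 × 0.3438 = 132 kips.
Design strength φR_n = 0.75 × 132 = 99 kips.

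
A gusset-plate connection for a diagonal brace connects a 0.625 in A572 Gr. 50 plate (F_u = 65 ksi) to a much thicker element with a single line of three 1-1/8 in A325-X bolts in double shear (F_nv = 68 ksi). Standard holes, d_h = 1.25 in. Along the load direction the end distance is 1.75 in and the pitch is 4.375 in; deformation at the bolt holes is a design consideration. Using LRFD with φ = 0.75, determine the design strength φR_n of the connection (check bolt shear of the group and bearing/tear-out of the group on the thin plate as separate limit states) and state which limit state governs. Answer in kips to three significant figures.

206 kips (bearing governs)

Bolt shear: A_b = π·1.125²/4 = 0.994 in²; R_n = 68 × 0.994 × 3 × 2 = 405.6 kips → 0.75 × 405.6 = 304 kips.
Bearing (1.2 l_c t F_u ≤ 2.4 d t F_u): upper limit = 2.4·1.125·0.625·65 = 109.7 kips.
  Edge l_c = 1.75 − 1.25/2 = 1.125 → r_n = 54.84 kips; interior l_c = 4.375 − 1.25 = 3.125 → r_n = 109.7 kips.
  R_n,bearing = 1·54.84 + 2·109.7 = 274.2 kips → 0.75 × 274.2 = 206 kips.
Bearing governs: 206 kips.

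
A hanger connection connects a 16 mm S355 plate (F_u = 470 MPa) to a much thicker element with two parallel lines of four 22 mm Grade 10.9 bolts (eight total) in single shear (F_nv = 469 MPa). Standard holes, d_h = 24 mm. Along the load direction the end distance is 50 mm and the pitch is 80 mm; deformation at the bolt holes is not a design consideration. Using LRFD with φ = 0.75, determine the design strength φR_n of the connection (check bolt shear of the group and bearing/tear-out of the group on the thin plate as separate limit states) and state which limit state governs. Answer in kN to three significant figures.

1070 kN (bolt shear governs)

Bolt shear: A_b = π·22²/4 = 380.1 mm²; R_n = 469 × 380.1 × 8 × 1 / 1000 = 1426 kN → 0.75 × 1426 = 1070 kN.
Bearing (1.5 l_c t F_u ≤ 3.0 d t F_u): upper limit = 3.0·22·16·470 / 1000 = 496.3 kN.
  Edge l_c = 50 − 24/2 = 38 → r_n = 428.6 kN; interior l_c = 80 − 24 = 56 → r_n = 496.3 kN.
  R_n,bearing = 2·428.6 + 6·496.3 = 3835 kN → 0.75 × 3835 = 2880 kN.
Bolt shear governs: 1070 kN.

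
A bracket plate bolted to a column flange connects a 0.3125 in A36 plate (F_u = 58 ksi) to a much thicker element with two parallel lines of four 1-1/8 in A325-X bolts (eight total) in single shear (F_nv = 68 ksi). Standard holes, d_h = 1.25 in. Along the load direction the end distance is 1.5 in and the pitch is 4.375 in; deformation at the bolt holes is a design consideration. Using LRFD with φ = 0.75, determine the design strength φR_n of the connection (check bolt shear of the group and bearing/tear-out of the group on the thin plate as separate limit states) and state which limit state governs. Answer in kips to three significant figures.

Bolt shear: A_b = π·1.125²/4 = 0.994 in²; R_n = 68 × 0.994 × 8 × 1 = 540.7 kips → 0.75 × 540.7 = 406 kips.
Bearing (1.2 l_c t F_u ≤ 2.4 d t F_u): upper limit = 2.4·1.125·0.3125·58 = 48.94 kips.
  Edge l_c = 1.5 − 1.25/2 = 0.875 → r_n = 19.03 kips; interior l_c = 4.375 − 1.25 = 3.125 → r_n = 48.94 kips.
  R_n,bearing = 2·19.03 + 6·48.94 = 331.7 kips → 0.75 × 331.7 = 249 kips.
Bearing governs: 249 kips.

249 kips (bearing governs)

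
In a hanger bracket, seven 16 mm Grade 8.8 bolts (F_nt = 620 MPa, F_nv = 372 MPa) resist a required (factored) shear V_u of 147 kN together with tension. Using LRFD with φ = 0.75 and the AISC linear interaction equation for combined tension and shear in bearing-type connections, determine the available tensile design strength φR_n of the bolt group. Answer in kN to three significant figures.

606 kN

A_b = π·16²/4 = 201.1 mm²; f_rv = 147 × 1000 / (7 × 201.1) = 104.4 MPa.
F'_nt = 1.3 F_nt − (F_nt / φF_nv) f_rv = 1.3·620 − (620/(0.75·372))·104.4 = 573.9 MPa, capped at F_nt → F'_nt = 573.9 MPa.
R_n = F'_nt · A_b · n = 573.9 × 201.1 × 7 / 1000 = 807.7 kN.
Design strength φR_n = 0.75 × 807.7 = 606 kN.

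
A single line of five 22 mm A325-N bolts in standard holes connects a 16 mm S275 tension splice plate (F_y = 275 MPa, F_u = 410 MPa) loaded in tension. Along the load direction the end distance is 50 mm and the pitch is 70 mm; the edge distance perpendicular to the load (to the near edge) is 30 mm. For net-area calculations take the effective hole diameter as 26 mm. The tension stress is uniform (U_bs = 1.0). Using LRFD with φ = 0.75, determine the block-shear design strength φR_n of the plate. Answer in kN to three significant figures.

Shear plane L_v = 50 + 4·70 = 330 mm; A_gv = 330 × 16 = 5280 mm².
A_nv = (330 − 4.5·26) × 16 = 3408 mm².
A_nt = (30 − 0.5·26) × 16 = 272 mm².
0.6 F_u A_nv = 838.4 kN; 0.6 F_y A_gv = 871.2 kN → shear rupture governs the shear term.
R_n = 838.4 + 1.0 × 410 × 272 / 1000 = 949.9 kN.
Design strength φR_n = 0.75 × 949.9 = 712 kN.

712 kN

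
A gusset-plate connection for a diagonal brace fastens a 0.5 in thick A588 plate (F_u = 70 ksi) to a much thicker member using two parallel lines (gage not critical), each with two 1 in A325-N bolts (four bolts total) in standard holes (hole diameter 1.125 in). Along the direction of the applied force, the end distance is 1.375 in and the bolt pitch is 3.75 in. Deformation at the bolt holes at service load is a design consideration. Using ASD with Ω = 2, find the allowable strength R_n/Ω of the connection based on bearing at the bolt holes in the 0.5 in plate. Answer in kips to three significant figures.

Per bolt r_n = 1.2 l_c t F_u ≤ 2.4 d t F_u; upper limit = 2.4 × 1 × 0.5 × 70 = 84 kips.
Edge bolt: l_c = 1.375 − 1.125/2 = 0.8125 in → 1.2 × 0.8125 × 0.5 × 70 = 34.12 → r_n = 34.12 kips.
Interior bolts: l_c = 3.75 − 1.125 = 2.625 in → 1.2 × 2.625 × 0.5 × 70 = 110.2 → r_n = 84 kips.
R_n = 2 × 34.12 + 2 × 84 = 236.2 kips.
Allowable strength R_n/Ω = 236.2 / 2 = 118 kips.

118 kips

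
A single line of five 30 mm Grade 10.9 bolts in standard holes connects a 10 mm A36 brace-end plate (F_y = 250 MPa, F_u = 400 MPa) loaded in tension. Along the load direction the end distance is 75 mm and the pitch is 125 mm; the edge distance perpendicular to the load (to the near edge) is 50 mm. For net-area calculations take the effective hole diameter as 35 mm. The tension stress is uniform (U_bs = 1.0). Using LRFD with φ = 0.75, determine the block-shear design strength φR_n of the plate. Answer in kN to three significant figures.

744 kN

Shear plane L_v = 75 + 4·125 = 575 mm; A_gv = 575 × 10 = 5750 mm².
A_nv = (575 − 4.5·35) × 10 = 4175 mm².
A_nt = (50 − 0.5·35) × 10 = 325 mm².
0.6 F_u A_nv = 1002 kN; 0.6 F_y A_gv = 862.5 kN → shear yielding governs the shear term.
R_n = 862.5 + 1.0 × 400 × 325 / 1000 = 992.5 kN.
Design strength φR_n = 0.75 × 992.5 = 744 kN.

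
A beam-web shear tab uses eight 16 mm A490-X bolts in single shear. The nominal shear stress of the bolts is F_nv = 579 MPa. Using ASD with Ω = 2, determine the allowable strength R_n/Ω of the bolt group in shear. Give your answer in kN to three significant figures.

A_b = π × 16² / 4 = 201.1 mm².
R_n = F_nv · A_b · n · n_s = 579 × 201.1 × 8 × 1 / 1000 = 931.3 kN.
Allowable strength R_n/Ω = 931.3 / 2 = 466 kN.

466 kN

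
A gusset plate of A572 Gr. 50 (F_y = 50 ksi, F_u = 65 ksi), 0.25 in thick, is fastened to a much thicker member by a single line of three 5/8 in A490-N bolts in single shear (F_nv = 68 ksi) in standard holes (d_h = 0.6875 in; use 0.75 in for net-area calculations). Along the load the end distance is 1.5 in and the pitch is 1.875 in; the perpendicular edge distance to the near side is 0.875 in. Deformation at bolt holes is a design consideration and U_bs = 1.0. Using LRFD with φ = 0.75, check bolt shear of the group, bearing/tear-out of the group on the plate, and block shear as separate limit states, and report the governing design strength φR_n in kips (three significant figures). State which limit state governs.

30.8 kips (block shear governs)

Bolt shear: A_b = π·0.625²/4 = 0.3068 in²; R_n = 68 × 0.3068 × 3 × 1 = 62.59 kips → 0.75 × 62.59 = 46.9 kips.
Bearing: edge l_c = 1.156, r_n = 22.55 kips; interior l_c = 1.188, r_n = 23.16 kips; R_n = 22.55 + 2·23.16 = 68.86 kips → 51.6 kips.
Block shear: A_gv = 1.312, A_nv = 0.8438, A_nt = 0.125 in²; R_n = min(0.6F_uA_nv, 0.6F_yA_gv) + U_bs·F_u·A_nt = 41.03 kips → 30.8 kips.
Block shear governs: 30.8 kips.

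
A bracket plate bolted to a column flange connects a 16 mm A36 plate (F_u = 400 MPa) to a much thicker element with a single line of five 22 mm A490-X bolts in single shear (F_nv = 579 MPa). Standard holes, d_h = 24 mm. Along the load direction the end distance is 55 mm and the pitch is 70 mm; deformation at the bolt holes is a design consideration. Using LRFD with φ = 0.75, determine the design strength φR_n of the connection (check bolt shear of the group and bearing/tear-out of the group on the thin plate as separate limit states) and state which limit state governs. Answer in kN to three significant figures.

Bolt shear: A_b = π·22²/4 = 380.1 mm²; R_n = 579 × 380.1 × 5 × 1 / 1000 = 1100 kN → 0.75 × 1100 = 825 kN.
Bearing (1.2 l_c t F_u ≤ 2.4 d t F_u): upper limit = 2.4·22·16·400 / 1000 = 337.9 kN.
  Edge l_c = 55 − 24/2 = 43 → r_n = 330.2 kN; interior l_c = 70 − 24 = 46 → r_n = 337.9 kN.
  R_n,bearing = 1·330.2 + 4·337.9 = 1682 kN → 0.75 × 1682 = 1260 kN.
Bolt shear governs: 825 kN.

825 kN (bolt shear governs)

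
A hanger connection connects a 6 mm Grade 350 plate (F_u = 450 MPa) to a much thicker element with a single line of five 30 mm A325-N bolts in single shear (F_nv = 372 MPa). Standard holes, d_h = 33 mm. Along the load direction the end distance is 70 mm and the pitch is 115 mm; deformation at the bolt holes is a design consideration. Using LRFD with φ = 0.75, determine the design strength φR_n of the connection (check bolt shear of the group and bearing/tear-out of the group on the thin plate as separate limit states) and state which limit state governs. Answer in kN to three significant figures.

Bolt shear: A_b = π·30²/4 = 706.9 mm²; R_n = 372 × 706.9 × 5 × 1 / 1000 = 1315 kN → 0.75 × 1315 = 986 kN.
Bearing (1.2 l_c t F_u ≤ 2.4 d t F_u): upper limit = 2.4·30·6·450 / 1000 = 194.4 kN.
  Edge l_c = 70 − 33/2 = 53.5 → r_n = 173.3 kN; interior l_c = 115 − 33 = 82 → r_n = 194.4 kN.
  R_n,bearing = 1·173.3 + 4·194.4 = 950.9 kN → 0.75 × 950.9 = 713 kN.
Bearing governs: 713 kN.

713 kN (bearing governs)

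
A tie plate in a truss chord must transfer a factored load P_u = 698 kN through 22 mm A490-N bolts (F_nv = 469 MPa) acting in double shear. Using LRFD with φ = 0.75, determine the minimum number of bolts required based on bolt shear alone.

A_b = π·22²/4 = 380.1 mm².
Per-bolt design strength φR_n = 0.75 × 469 × 380.1 × 2 / 1000 = 267.4 kN.
n ≥ 698 / 267.4 = 2.61 → use 3 bolts.

3 bolts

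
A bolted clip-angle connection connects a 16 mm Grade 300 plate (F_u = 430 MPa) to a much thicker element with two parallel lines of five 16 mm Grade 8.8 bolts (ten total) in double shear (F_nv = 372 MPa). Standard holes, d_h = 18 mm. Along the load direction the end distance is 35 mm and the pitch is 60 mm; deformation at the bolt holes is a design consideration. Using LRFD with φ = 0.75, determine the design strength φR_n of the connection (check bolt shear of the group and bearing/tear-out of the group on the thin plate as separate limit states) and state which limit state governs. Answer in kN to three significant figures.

1120 kN (bolt shear governs)

Bolt shear: A_b = π·16²/4 = 201.1 mm²; R_n = 372 × 201.1 × 10 × 2 / 1000 = 1496 kN → 0.75 × 1496 = 1120 kN.
Bearing (1.2 l_c t F_u ≤ 2.4 d t F_u): upper limit = 2.4·16·16·430 / 1000 = 264.2 kN.
  Edge l_c = 35 − 18/2 = 26 → r_n = 214.7 kN; interior l_c = 60 − 18 = 42 → r_n = 264.2 kN.
  R_n,bearing = 2·214.7 + 8·264.2 = 2543 kN → 0.75 × 2543 = 1910 kN.
Bolt shear governs: 1120 kN.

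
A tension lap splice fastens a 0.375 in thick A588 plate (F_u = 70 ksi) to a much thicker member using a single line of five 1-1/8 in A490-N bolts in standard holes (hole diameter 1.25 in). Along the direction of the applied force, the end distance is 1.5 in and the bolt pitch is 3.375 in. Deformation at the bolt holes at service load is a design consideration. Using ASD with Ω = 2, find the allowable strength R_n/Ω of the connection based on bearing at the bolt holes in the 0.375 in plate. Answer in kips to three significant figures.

148 kips

Per bolt r_n = 1.2 l_c t F_u ≤ 2.4 d t F_u; upper limit = 2.4 × 1.125 × 0.375 × 70 = 70.88 kips.
Edge bolt: l_c = 1.5 − 1.25/2 = 0.875 in → 1.2 × 0.875 × 0.375 × 70 = 27.56 → r_n = 27.56 kips.
Interior bolts: l_c = 3.375 − 1.25 = 2.125 in → 1.2 × 2.125 × 0.375 × 70 = 66.94 → r_n = 66.94 kips.
R_n = 1 × 27.56 + 4 × 66.94 = 295.3 kips.
Allowable strength R_n/Ω = 295.3 / 2 = 148 kips.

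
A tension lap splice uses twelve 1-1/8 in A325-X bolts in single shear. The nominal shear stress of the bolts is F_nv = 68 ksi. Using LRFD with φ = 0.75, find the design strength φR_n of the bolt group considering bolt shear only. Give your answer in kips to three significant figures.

A_b = π × 1.125² / 4 = 0.994 in².
R_n = F_nv · A_b · n · n_s = 68 × 0.994 × 12 × 1 = 811.1 kips.
Design strength φR_n = 0.75 × 811.1 = 608 kips.

608 kips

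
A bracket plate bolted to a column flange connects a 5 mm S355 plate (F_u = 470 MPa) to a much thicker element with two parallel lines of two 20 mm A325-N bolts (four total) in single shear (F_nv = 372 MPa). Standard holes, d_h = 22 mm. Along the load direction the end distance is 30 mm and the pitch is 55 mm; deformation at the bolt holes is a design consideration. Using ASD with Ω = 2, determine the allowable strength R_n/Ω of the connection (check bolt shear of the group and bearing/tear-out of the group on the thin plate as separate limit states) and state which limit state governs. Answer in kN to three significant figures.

147 kN (bearing governs)

Bolt shear: A_b = π·20²/4 = 314.2 mm²; R_n = 372 × 314.2 × 4 × 1 / 1000 = 467.5 kN → 467.5 / 2 = 234 kN.
Bearing (1.2 l_c t F_u ≤ 2.4 d t F_u): upper limit = 2.4·20·5·470 / 1000 = 112.8 kN.
  Edge l_c = 30 − 22/2 = 19 → r_n = 53.58 kN; interior l_c = 55 − 22 = 33 → r_n = 93.06 kN.
  R_n,bearing = 2·53.58 + 2·93.06 = 293.3 kN → 293.3 / 2 = 147 kN.
Bearing governs: 147 kN.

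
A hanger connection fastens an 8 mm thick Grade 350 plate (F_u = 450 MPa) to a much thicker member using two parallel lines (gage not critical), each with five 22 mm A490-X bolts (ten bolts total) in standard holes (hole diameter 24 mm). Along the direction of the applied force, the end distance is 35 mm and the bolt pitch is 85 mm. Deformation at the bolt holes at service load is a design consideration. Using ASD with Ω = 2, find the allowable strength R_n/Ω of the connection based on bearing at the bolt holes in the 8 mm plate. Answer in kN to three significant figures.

Per bolt r_n = 1.2 l_c t F_u ≤ 2.4 d t F_u; upper limit = 2.4 × 22 × 8 × 450 / 1000 = 190.1 kN.
Edge bolt: l_c = 35 − 24/2 = 23 mm → 1.2 × 23 × 8 × 450 / 1000 = 99.36 → r_n = 99.36 kN.
Interior bolts: l_c = 85 − 24 = 61 mm → 1.2 × 61 × 8 × 450 / 1000 = 263.5 → r_n = 190.1 kN.
R_n = 2 × 99.36 + 8 × 190.1 = 1719 kN.
Allowable strength R_n/Ω = 1719 / 2 = 860 kN.

860 kN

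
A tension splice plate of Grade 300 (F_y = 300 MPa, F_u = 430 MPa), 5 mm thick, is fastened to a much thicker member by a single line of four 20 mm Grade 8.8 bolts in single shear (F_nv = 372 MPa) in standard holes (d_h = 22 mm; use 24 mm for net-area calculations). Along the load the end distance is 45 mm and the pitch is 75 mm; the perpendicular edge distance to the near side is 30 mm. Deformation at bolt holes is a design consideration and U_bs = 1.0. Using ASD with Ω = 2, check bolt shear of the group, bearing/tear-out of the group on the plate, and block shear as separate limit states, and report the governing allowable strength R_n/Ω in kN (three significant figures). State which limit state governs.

Bolt shear: A_b = π·20²/4 = 314.2 mm²; R_n = 372 × 314.2 × 4 × 1 / 1000 = 467.5 kN → 467.5 / 2 = 234 kN.
Bearing: edge l_c = 34, r_n = 87.72 kN; interior l_c = 53, r_n = 103.2 kN; R_n = 87.72 + 3·103.2 = 397.3 kN → 199 kN.
Block shear: A_gv = 1350, A_nv = 930, A_nt = 90 mm²; R_n = min(0.6F_uA_nv, 0.6F_yA_gv) + U_bs·F_u·A_nt = 278.6 kN → 139 kN.
Block shear governs: 139 kN.

139 kN (block shear governs)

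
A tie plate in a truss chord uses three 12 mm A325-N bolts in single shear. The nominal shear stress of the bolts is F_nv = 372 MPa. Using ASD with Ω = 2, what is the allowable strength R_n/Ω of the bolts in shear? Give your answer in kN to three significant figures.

A_b = π × 12² / 4 = 113.1 mm².
R_n = F_nv · A_b · n · n_s = 372 × 113.1 × 3 × 1 / 1000 = 126.2 kN.
Allowable strength R_n/Ω = 126.2 / 2 = 63.1 kN.

63.1 kN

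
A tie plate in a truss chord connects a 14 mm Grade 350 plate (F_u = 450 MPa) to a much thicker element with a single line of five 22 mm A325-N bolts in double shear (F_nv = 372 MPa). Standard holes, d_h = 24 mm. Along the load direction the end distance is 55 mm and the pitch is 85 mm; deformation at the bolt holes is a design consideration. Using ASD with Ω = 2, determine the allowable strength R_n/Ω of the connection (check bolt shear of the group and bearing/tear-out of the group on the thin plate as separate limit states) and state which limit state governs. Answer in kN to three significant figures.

707 kN (bolt shear governs)

Bolt shear: A_b = π·22²/4 = 380.1 mm²; R_n = 372 × 380.1 × 5 × 2 / 1000 = 1414 kN → 1414 / 2 = 707 kN.
Bearing (1.2 l_c t F_u ≤ 2.4 d t F_u): upper limit = 2.4·22·14·450 / 1000 = 332.6 kN.
  Edge l_c = 55 − 24/2 = 43 → r_n = 325.1 kN; interior l_c = 85 − 24 = 61 → r_n = 332.6 kN.
  R_n,bearing = 1·325.1 + 4·332.6 = 1656 kN → 1656 / 2 = 828 kN.
Bolt shear governs: 707 kN.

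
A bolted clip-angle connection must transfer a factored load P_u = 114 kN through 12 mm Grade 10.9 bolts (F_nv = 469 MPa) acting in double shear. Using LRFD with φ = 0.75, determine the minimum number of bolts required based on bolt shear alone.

2 bolts

A_b = π·12²/4 = 113.1 mm².
Per-bolt design strength φR_n = 0.75 × 469 × 113.1 × 2 / 1000 = 79.56 kN.
n ≥ 114 / 79.56 = 1.433 → use 2 bolts.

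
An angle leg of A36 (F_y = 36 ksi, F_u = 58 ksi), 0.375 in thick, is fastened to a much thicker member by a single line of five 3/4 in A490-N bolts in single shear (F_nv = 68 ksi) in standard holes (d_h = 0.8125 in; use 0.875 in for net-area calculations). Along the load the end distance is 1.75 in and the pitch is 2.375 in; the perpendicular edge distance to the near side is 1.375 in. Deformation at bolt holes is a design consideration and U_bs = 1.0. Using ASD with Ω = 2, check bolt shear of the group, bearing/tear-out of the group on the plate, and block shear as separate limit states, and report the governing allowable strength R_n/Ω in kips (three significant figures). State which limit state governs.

Bolt shear: A_b = π·0.75²/4 = 0.4418 in²; R_n = 68 × 0.4418 × 5 × 1 = 150.2 kips → 150.2 / 2 = 75.1 kips.
Bearing: edge l_c = 1.344, r_n = 35.07 kips; interior l_c = 1.562, r_n = 39.15 kips; R_n = 35.07 + 4·39.15 = 191.7 kips → 95.8 kips.
Block shear: A_gv = 4.219, A_nv = 2.742, A_nt = 0.3516 in²; R_n = min(0.6F_uA_nv, 0.6F_yA_gv) + U_bs·F_u·A_nt = 111.5 kips → 55.8 kips.
Block shear governs: 55.8 kips.

55.8 kips (block shear governs)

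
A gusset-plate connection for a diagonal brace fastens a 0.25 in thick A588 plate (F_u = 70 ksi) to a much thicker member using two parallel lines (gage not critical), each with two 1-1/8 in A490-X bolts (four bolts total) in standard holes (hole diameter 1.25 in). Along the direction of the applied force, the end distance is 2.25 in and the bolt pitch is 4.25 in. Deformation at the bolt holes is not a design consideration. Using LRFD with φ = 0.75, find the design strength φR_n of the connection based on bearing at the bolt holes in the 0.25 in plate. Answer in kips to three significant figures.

153 kips

Per bolt r_n = 1.5 l_c t F_u ≤ 3.0 d t F_u; upper limit = 3.0 × 1.125 × 0.25 × 70 = 59.06 kips.
Edge bolt: l_c = 2.25 − 1.25/2 = 1.625 in → 1.5 × 1.625 × 0.25 × 70 = 42.66 → r_n = 42.66 kips.
Interior bolts: l_c = 4.25 − 1.25 = 3 in → 1.5 × 3 × 0.25 × 70 = 78.75 → r_n = 59.06 kips.
R_n = 2 × 42.66 + 2 × 59.06 = 203.4 kips.
Design strength φR_n = 0.75 × 203.4 = 153 kips.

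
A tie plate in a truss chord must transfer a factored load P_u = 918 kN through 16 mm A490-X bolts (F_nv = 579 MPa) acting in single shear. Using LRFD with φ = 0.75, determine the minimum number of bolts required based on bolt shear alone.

A_b = π·16²/4 = 201.1 mm².
Per-bolt design strength φR_n = 0.75 × 579 × 201.1 × 1 / 1000 = 87.31 kN.
n ≥ 918 / 87.31 = 10.51 → use 11 bolts.

11 bolts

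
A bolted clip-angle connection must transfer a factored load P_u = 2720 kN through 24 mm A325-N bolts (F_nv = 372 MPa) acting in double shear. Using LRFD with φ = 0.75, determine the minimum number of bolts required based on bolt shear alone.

11 bolts

A_b = π·24²/4 = 452.4 mm².
Per-bolt design strength φR_n = 0.75 × 372 × 452.4 × 2 / 1000 = 252.4 kN.
n ≥ 2720 / 252.4 = 10.78 → use 11 bolts.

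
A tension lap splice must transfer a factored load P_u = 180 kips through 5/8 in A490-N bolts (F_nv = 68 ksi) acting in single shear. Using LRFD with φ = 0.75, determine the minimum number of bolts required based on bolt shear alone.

A_b = π·0.625²/4 = 0.3068 in².
Per-bolt design strength φR_n = 0.75 × 68 × 0.3068 × 1 = 15.65 kips.
n ≥ 180 / 15.65 = 11.5 → use 12 bolts.

12 bolts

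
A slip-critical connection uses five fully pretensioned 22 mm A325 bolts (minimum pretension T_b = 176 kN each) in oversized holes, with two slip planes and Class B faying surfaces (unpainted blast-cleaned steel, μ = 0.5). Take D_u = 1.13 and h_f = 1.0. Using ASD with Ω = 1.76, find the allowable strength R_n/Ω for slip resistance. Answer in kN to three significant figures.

R_n = μ · D_u · h_f · T_b · n_s · n_b = 0.5 × 1.13 × 1.0 × 176 × 2 × 5 = 994.4 kN.
Allowable strength R_n/Ω = 994.4 / 1.76 = 565 kN.

565 kN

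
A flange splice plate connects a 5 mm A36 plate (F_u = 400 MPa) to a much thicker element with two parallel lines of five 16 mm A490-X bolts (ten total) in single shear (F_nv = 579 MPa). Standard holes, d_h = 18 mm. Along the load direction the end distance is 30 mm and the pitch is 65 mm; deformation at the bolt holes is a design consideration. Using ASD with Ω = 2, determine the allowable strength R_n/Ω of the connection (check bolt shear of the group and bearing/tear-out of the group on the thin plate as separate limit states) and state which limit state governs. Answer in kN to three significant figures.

358 kN (bearing governs)

Bolt shear: A_b = π·16²/4 = 201.1 mm²; R_n = 579 × 201.1 × 10 × 1 / 1000 = 1164 kN → 1164 / 2 = 582 kN.
Bearing (1.2 l_c t F_u ≤ 2.4 d t F_u): upper limit = 2.4·16·5·400 / 1000 = 76.8 kN.
  Edge l_c = 30 − 18/2 = 21 → r_n = 50.4 kN; interior l_c = 65 − 18 = 47 → r_n = 76.8 kN.
  R_n,bearing = 2·50.4 + 8·76.8 = 715.2 kN → 715.2 / 2 = 358 kN.
Bearing governs: 358 kN.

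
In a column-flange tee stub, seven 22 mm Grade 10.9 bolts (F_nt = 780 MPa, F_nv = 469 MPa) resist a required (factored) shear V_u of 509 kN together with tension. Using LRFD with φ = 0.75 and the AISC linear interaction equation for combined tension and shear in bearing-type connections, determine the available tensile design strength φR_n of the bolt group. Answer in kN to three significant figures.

A_b = π·22²/4 = 380.1 mm²; f_rv = 509 × 1000 / (7 × 380.1) = 191.3 MPa.
F'_nt = 1.3 F_nt − (F_nt / φF_nv) f_rv = 1.3·780 − (780/(0.75·469))·191.3 = 589.8 MPa, capped at F_nt → F'_nt = 589.8 MPa.
R_n = F'_nt · A_b · n = 589.8 × 380.1 × 7 / 1000 = 1569 kN.
Design strength φR_n = 0.75 × 1569 = 1180 kN.

1180 kN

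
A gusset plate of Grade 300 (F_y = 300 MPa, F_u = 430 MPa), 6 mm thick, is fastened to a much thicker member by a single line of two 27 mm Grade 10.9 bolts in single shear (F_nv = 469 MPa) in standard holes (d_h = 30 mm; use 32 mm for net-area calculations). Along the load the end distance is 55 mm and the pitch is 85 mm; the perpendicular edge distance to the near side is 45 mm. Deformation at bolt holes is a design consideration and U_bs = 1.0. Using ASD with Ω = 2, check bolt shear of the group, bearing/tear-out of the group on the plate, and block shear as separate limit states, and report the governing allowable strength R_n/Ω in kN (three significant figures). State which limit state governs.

109 kN (block shear governs)

Bolt shear: A_b = π·27²/4 = 572.6 mm²; R_n = 469 × 572.6 × 2 × 1 / 1000 = 537.1 kN → 537.1 / 2 = 269 kN.
Bearing: edge l_c = 40, r_n = 123.8 kN; interior l_c = 55, r_n = 167.2 kN; R_n = 123.8 + 1·167.2 = 291 kN → 146 kN.
Block shear: A_gv = 840, A_nv = 552, A_nt = 174 mm²; R_n = min(0.6F_uA_nv, 0.6F_yA_gv) + U_bs·F_u·A_nt = 217.2 kN → 109 kN.
Block shear governs: 109 kN.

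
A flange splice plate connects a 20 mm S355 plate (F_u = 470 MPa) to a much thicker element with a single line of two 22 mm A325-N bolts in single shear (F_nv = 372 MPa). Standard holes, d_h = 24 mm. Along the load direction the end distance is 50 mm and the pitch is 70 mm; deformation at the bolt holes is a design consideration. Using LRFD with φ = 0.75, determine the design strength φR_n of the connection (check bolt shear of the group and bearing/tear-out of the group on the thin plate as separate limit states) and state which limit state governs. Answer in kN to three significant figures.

212 kN (bolt shear governs)

Bolt shear: A_b = π·22²/4 = 380.1 mm²; R_n = 372 × 380.1 × 2 × 1 / 1000 = 282.8 kN → 0.75 × 282.8 = 212 kN.
Bearing (1.2 l_c t F_u ≤ 2.4 d t F_u): upper limit = 2.4·22·20·470 / 1000 = 496.3 kN.
  Edge l_c = 50 − 24/2 = 38 → r_n = 428.6 kN; interior l_c = 70 − 24 = 46 → r_n = 496.3 kN.
  R_n,bearing = 1·428.6 + 1·496.3 = 925 kN → 0.75 × 925 = 694 kN.
Bolt shear governs: 212 kN.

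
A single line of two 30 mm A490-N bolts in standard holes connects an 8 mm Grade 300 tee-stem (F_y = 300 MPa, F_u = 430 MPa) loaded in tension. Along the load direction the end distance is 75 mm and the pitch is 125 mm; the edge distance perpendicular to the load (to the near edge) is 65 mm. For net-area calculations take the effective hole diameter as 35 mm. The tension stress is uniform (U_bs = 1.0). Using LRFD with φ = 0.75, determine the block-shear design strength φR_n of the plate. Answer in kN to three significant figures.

339 kN

Shear plane L_v = 75 + 1·125 = 200 mm; A_gv = 200 × 8 = 1600 mm².
A_nv = (200 − 1.5·35) × 8 = 1180 mm².
A_nt = (65 − 0.5·35) × 8 = 380 mm².
0.6 F_u A_nv = 304.4 kN; 0.6 F_y A_gv = 288 kN → shear yielding governs the shear term.
R_n = 288 + 1.0 × 430 × 380 / 1000 = 451.4 kN.
Design strength φR_n = 0.75 × 451.4 = 339 kN.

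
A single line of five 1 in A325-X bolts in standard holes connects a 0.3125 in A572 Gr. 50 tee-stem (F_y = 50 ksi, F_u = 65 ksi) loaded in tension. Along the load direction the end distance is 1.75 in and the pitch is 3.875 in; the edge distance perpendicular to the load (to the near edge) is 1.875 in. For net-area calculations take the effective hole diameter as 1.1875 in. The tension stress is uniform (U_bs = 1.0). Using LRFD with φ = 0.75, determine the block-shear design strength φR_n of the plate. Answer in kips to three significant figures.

128 kips

Shear plane L_v = 1.75 + 4·3.875 = 17.25 in; A_gv = 17.25 × 0.3125 = 5.391 in².
A_nv = (17.25 − 4.5·1.1875) × 0.3125 = 3.721 in².
A_nt = (1.875 − 0.5·1.1875) × 0.3125 = 0.4004 in².
0.6 F_u A_nv = 145.1 kips; 0.6 F_y A_gv = 161.7 kips → shear rupture governs the shear term.
R_n = 145.1 + 1.0 × 65 × 0.4004 = 171.1 kips.
Design strength φR_n = 0.75 × 171.1 = 128 kips.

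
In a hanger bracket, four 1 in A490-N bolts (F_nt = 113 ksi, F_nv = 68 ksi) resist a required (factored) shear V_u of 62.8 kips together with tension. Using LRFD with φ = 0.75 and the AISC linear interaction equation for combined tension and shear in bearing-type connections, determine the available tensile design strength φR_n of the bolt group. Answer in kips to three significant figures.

A_b = π·1²/4 = 0.7854 in²; f_rv = 62.8 / (4 × 0.7854) = 19.99 ksi.
F'_nt = 1.3 F_nt − (F_nt / φF_nv) f_rv = 1.3·113 − (113/(0.75·68))·19.99 = 102.6 ksi, capped at F_nt → F'_nt = 102.6 ksi.
R_n = F'_nt · A_b · n = 102.6 × 0.7854 × 4 = 322.4 kips.
Design strength φR_n = 0.75 × 322.4 = 242 kips.

242 kips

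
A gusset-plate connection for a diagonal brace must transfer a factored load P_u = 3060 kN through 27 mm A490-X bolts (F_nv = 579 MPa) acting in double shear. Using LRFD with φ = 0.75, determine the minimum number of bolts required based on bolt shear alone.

A_b = π·27²/4 = 572.6 mm².
Per-bolt design strength φR_n = 0.75 × 579 × 572.6 × 2 / 1000 = 497.3 kN.
n ≥ 3060 / 497.3 = 6.154 → use 7 bolts.

7 bolts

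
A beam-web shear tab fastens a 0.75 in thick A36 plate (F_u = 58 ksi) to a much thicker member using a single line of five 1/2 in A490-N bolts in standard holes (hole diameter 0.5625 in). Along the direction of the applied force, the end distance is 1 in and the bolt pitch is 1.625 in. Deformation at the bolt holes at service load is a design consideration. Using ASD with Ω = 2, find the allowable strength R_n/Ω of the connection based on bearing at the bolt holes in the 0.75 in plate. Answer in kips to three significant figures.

123 kips

Per bolt r_n = 1.2 l_c t F_u ≤ 2.4 d t F_u; upper limit = 2.4 × 0.5 × 0.75 × 58 = 52.2 kips.
Edge bolt: l_c = 1 − 0.5625/2 = 0.7188 in → 1.2 × 0.7188 × 0.75 × 58 = 37.52 → r_n = 37.52 kips.
Interior bolts: l_c = 1.625 − 0.5625 = 1.062 in → 1.2 × 1.062 × 0.75 × 58 = 55.46 → r_n = 52.2 kips.
R_n = 1 × 37.52 + 4 × 52.2 = 246.3 kips.
Allowable strength R_n/Ω = 246.3 / 2 = 123 kips.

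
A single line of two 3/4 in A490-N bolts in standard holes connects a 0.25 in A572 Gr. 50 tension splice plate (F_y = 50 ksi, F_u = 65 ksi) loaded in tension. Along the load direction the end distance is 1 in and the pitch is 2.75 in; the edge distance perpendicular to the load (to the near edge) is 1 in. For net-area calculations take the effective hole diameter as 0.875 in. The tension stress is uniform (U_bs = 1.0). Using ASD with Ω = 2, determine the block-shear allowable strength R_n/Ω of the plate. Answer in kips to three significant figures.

Shear plane L_v = 1 + 1·2.75 = 3.75 in; A_gv = 3.75 × 0.25 = 0.9375 in².
A_nv = (3.75 − 1.5·0.875) × 0.25 = 0.6094 in².
A_nt = (1 − 0.5·0.875) × 0.25 = 0.1406 in².
0.6 F_u A_nv = 23.77 kips; 0.6 F_y A_gv = 28.12 kips → shear rupture governs the shear term.
R_n = 23.77 + 1.0 × 65 × 0.1406 = 32.91 kips.
Allowable strength R_n/Ω = 32.91 / 2 = 16.5 kips.

16.5 kips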